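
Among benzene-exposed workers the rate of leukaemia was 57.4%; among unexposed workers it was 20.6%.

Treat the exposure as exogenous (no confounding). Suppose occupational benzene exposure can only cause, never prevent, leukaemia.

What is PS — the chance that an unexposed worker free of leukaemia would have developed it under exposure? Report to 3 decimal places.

PS ≈ 0.463

p₁ = 0.574, p₀ = 0.206.
Under exogeneity and monotonicity, PS = (p₁ − p₀) / (1 − p₀).
PS = (0.574 − 0.206) / (1 − 0.206) = 0.368 / 0.794 ≈ 0.4635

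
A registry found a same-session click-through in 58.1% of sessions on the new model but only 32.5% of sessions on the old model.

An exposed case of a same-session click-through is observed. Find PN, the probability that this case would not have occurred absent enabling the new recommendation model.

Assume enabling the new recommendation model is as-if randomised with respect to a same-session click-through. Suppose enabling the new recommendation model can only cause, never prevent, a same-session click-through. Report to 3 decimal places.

PN ≈ 0.441

p₁ = 0.581, p₀ = 0.325.
Under exogeneity and monotonicity, PN = (p₁ − p₀) / p₁.
PN = (0.581 − 0.325) / 0.581 = 0.256 / 0.581 ≈ 0.4406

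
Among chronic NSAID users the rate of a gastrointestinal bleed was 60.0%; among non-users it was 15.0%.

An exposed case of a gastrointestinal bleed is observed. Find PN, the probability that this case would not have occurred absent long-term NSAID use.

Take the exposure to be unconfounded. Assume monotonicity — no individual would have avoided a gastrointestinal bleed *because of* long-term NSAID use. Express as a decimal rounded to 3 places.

p₁ = 0.6, p₀ = 0.15.
Under exogeneity and monotonicity, PN = (p₁ − p₀) / p₁.
PN = (0.6 − 0.15) / 0.6 = 0.45 / 0.6 ≈ 0.7500

PN ≈ 0.750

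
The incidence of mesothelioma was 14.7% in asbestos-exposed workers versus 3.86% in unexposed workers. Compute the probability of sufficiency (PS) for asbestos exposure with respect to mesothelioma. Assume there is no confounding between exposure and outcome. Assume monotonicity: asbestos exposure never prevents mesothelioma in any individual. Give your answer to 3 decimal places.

p₁ = 0.147, p₀ = 0.0386.
Under exogeneity and monotonicity, PS = (p₁ − p₀) / (1 − p₀).
PS = (0.147 − 0.0386) / (1 − 0.0386) = 0.1084 / 0.9614 ≈ 0.1128

PS ≈ 0.113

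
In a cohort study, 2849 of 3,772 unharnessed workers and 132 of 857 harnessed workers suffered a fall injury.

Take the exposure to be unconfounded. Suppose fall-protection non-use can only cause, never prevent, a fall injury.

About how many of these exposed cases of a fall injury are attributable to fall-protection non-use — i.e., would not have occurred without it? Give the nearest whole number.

p₁ = P(outcome | exposed) = 2849/3772 = 0.7553
p₀ = P(outcome | unexposed) = 132/857 = 0.15403
PN = (p₁ − p₀)/p₁ = (0.7553 − 0.15403) / 0.7553 ≈ 0.79607.
Attributable cases ≈ PN × (exposed cases) = 0.79607 × 2849 ≈ 2268.02.

about 2268 cases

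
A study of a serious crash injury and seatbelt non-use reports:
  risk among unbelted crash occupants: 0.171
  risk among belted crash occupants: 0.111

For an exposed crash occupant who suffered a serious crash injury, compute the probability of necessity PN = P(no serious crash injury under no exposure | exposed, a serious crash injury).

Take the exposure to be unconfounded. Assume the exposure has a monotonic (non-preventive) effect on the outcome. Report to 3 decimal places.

Let p₁ = 0.171, p₀ = 0.111.
Under exogeneity and monotonicity, PN = (p₁ − p₀) / p₁.
PN = (0.171 − 0.111) / 0.171 = 0.06 / 0.171 ≈ 0.3509

PN ≈ 0.351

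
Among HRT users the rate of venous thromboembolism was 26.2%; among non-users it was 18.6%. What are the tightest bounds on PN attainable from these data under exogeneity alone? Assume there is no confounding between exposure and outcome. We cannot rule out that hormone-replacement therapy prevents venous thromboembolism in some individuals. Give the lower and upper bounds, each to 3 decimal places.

0.290 ≤ PN ≤ 1.000

p₁ = 0.262, p₀ = 0.186.
Under exogeneity alone the bounds on PN are max{0,(p₁−p₀)/p₁} ≤ PN ≤ min{1,(1−p₀)/p₁}.
  lower = (p₁ − p₀)/p₁ = 0.076 / 0.262 ≈ 0.2901
  upper = min{1, (1 − p₀)/p₁} = 0.814 / 0.262 ≈ 3.1069 → capped at 1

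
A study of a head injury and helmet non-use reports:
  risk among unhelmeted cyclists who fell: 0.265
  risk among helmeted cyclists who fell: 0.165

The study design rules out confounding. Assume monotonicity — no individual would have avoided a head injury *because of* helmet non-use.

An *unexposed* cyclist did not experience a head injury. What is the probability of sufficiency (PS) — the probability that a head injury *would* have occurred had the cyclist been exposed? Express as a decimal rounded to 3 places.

Let p₁ = 0.265, p₀ = 0.165.
Under exogeneity and monotonicity, PS = (p₁ − p₀) / (1 − p₀).
PS = (0.265 − 0.165) / (1 − 0.165) = 0.1 / 0.835 ≈ 0.1198

PS ≈ 0.120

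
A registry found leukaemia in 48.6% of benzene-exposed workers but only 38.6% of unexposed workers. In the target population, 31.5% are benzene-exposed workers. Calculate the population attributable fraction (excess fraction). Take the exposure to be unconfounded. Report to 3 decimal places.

PAF ≈ 0.075

p₁ = 0.486, p₀ = 0.386.
Overall risk P(Y=1) = π·p₁ + (1−π)·p₀ = 0.315×0.486 + 0.685×0.386 = 0.4175.
Under exogeneity, PAF = [P(Y=1) − p₀] / P(Y=1).
PAF = (0.4175 − 0.386) / 0.4175 ≈ 0.0754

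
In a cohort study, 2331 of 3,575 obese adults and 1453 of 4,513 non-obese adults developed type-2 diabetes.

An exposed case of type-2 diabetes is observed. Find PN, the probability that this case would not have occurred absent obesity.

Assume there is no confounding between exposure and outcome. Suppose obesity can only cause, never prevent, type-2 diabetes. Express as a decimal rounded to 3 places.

PN ≈ 0.506

p₁ = P(outcome | exposed) = 2331/3575 = 0.65203
p₀ = P(outcome | unexposed) = 1453/4513 = 0.32196
Under exogeneity and monotonicity, PN = (p₁ − p₀) / p₁.
PN = (0.65203 − 0.32196) / 0.65203 = 0.33007 / 0.65203 ≈ 0.5062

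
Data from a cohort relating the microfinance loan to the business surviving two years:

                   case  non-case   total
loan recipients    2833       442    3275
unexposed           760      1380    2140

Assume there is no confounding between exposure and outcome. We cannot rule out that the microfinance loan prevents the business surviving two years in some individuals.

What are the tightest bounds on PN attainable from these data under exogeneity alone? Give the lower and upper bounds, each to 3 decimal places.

p₁ = P(outcome | exposed) = 2833/3275 = 0.86504
p₀ = P(outcome | unexposed) = 760/2140 = 0.35514
Under exogeneity alone the bounds on PN are max{0,(p₁−p₀)/p₁} ≤ PN ≤ min{1,(1−p₀)/p₁}.
  lower = (p₁ − p₀)/p₁ = 0.5099 / 0.86504 ≈ 0.5895
  upper = min{1, (1 − p₀)/p₁} = 0.64486 / 0.86504 ≈ 0.7455

0.589 ≤ PN ≤ 0.745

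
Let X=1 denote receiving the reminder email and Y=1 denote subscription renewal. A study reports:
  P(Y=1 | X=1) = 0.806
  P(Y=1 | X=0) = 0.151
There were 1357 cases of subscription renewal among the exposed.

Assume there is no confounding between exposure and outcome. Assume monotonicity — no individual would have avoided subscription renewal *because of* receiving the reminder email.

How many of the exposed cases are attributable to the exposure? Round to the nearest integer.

Let p₁ = 0.806, p₀ = 0.151.
PN = (p₁ − p₀)/p₁ = (0.806 − 0.151) / 0.806 ≈ 0.81266.
Attributable cases ≈ PN × (exposed cases) = 0.81266 × 1357 ≈ 1102.77.

about 1103 cases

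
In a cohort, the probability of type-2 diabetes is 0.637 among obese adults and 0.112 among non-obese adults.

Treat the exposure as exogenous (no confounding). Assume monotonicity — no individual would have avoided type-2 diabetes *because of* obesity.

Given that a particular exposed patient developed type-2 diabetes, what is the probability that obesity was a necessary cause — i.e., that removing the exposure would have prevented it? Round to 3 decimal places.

PN ≈ 0.824

Let p₁ = 0.637, p₀ = 0.112.
Under exogeneity and monotonicity, PN = (p₁ − p₀) / p₁.
PN = (0.637 − 0.112) / 0.637 = 0.525 / 0.637 ≈ 0.8242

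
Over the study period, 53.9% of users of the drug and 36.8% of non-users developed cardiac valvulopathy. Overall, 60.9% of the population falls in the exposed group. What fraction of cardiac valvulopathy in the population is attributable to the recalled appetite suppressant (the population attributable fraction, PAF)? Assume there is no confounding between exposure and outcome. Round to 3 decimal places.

PAF ≈ 0.221

p₁ = 0.539, p₀ = 0.368.
Overall risk P(Y=1) = π·p₁ + (1−π)·p₀ = 0.609×0.539 + 0.391×0.368 = 0.47214.
Under exogeneity, PAF = [P(Y=1) − p₀] / P(Y=1).
PAF = (0.47214 − 0.368) / 0.47214 ≈ 0.2206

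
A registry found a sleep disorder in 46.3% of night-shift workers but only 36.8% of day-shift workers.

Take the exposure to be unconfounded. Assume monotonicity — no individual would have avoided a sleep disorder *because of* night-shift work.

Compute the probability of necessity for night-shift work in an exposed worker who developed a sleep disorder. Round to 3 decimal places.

PN ≈ 0.205

p₁ = 0.463, p₀ = 0.368.
Under exogeneity and monotonicity, PN = (p₁ − p₀) / p₁.
PN = (0.463 − 0.368) / 0.463 = 0.095 / 0.463 ≈ 0.2052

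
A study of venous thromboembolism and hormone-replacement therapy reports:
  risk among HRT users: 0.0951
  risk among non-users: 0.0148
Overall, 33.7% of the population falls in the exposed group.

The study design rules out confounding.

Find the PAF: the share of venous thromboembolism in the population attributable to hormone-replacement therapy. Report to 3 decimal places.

Let p₁ = 0.0951, p₀ = 0.0148.
Overall risk P(Y=1) = π·p₁ + (1−π)·p₀ = 0.337×0.0951 + 0.663×0.0148 = 0.041861.
Under exogeneity, PAF = [P(Y=1) − p₀] / P(Y=1).
PAF = (0.041861 − 0.0148) / 0.041861 ≈ 0.6464

PAF ≈ 0.646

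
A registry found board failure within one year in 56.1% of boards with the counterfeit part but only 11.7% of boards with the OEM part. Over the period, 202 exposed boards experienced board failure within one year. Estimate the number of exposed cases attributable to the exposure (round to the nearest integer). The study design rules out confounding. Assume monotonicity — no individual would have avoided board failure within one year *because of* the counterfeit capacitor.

about 160 cases

p₁ = 0.561, p₀ = 0.117.
PN = (p₁ − p₀)/p₁ = (0.561 − 0.117) / 0.561 ≈ 0.79144.
Attributable cases ≈ PN × (exposed cases) = 0.79144 × 202 ≈ 159.87.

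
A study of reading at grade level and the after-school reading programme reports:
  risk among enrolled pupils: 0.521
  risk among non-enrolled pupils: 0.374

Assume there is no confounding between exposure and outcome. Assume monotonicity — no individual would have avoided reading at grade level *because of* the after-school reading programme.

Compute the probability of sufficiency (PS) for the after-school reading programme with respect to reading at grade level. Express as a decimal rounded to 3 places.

PS ≈ 0.235

Let p₁ = 0.521, p₀ = 0.374.
Under exogeneity and monotonicity, PS = (p₁ − p₀) / (1 − p₀).
PS = (0.521 − 0.374) / (1 − 0.374) = 0.147 / 0.626 ≈ 0.2348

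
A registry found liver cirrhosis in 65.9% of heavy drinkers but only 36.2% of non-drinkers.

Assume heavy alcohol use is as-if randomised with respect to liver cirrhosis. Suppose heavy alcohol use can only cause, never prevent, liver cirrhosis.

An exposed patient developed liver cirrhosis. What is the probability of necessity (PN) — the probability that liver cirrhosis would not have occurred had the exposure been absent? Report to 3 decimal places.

PN ≈ 0.451

p₁ = 0.659, p₀ = 0.362.
Under exogeneity and monotonicity, PN = (p₁ − p₀) / p₁.
PN = (0.659 − 0.362) / 0.659 = 0.297 / 0.659 ≈ 0.4507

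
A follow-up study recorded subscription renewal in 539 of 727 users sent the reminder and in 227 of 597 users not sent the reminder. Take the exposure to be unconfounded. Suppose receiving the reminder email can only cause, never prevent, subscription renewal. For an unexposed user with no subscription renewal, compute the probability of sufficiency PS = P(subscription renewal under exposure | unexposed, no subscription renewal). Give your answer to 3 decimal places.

PS ≈ 0.583

p₁ = P(outcome | exposed) = 539/727 = 0.7414
p₀ = P(outcome | unexposed) = 227/597 = 0.38023
Under exogeneity and monotonicity, PS = (p₁ − p₀) / (1 − p₀).
PS = (0.7414 − 0.38023) / (1 − 0.38023) = 0.36117 / 0.61977 ≈ 0.5828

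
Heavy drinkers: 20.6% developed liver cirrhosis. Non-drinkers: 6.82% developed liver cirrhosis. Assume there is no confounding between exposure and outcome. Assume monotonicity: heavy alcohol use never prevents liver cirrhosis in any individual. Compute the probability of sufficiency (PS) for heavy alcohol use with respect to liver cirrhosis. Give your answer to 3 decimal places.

p₁ = 0.206, p₀ = 0.0682.
Under exogeneity and monotonicity, PS = (p₁ − p₀) / (1 − p₀).
PS = (0.206 − 0.0682) / (1 − 0.0682) = 0.1378 / 0.9318 ≈ 0.1479

PS ≈ 0.148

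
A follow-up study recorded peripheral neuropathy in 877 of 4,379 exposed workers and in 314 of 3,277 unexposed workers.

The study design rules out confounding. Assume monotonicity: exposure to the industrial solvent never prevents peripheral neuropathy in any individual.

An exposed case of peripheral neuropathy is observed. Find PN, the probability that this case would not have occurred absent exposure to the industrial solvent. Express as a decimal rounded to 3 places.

p₁ = P(outcome | exposed) = 877/4379 = 0.20027
p₀ = P(outcome | unexposed) = 314/3277 = 0.095819
Under exogeneity and monotonicity, PN = (p₁ − p₀) / p₁.
PN = (0.20027 − 0.095819) / 0.20027 = 0.10445 / 0.20027 ≈ 0.5216

PN ≈ 0.522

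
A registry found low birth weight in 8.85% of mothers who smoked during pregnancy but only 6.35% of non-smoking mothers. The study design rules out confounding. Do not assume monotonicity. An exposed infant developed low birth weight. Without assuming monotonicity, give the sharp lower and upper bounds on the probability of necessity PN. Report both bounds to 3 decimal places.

p₁ = 0.0885, p₀ = 0.0635.
Under exogeneity alone the bounds on PN are max{0,(p₁−p₀)/p₁} ≤ PN ≤ min{1,(1−p₀)/p₁}.
  lower = (p₁ − p₀)/p₁ = 0.025 / 0.0885 ≈ 0.2825
  upper = min{1, (1 − p₀)/p₁} = 0.9365 / 0.0885 ≈ 10.5819 → capped at 1

0.282 ≤ PN ≤ 1.000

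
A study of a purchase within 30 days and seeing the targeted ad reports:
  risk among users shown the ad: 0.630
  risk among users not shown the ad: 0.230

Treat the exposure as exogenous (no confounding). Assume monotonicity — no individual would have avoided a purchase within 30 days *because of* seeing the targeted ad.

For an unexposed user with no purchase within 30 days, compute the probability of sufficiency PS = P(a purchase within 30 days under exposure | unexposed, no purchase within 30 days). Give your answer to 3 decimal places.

Let p₁ = 0.63, p₀ = 0.23.
Under exogeneity and monotonicity, PS = (p₁ − p₀) / (1 − p₀).
PS = (0.63 − 0.23) / (1 − 0.23) = 0.4 / 0.77 ≈ 0.5195

PS ≈ 0.519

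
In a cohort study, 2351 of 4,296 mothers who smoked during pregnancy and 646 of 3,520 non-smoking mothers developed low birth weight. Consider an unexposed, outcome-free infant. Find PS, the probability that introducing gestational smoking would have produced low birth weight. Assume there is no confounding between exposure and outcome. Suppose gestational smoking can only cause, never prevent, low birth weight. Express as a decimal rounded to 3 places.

p₁ = P(outcome | exposed) = 2351/4296 = 0.54725
p₀ = P(outcome | unexposed) = 646/3520 = 0.18352
Under exogeneity and monotonicity, PS = (p₁ − p₀) / (1 − p₀).
PS = (0.54725 − 0.18352) / (1 − 0.18352) = 0.36373 / 0.81648 ≈ 0.4455

PS ≈ 0.445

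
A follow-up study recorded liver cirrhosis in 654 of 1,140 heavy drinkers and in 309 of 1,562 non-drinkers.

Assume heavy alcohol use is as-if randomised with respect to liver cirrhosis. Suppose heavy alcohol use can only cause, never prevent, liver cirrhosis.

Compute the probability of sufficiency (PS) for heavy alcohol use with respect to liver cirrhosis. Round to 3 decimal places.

p₁ = P(outcome | exposed) = 654/1140 = 0.57368
p₀ = P(outcome | unexposed) = 309/1562 = 0.19782
Under exogeneity and monotonicity, PS = (p₁ − p₀) / (1 − p₀).
PS = (0.57368 − 0.19782) / (1 − 0.19782) = 0.37586 / 0.80218 ≈ 0.4686

PS ≈ 0.469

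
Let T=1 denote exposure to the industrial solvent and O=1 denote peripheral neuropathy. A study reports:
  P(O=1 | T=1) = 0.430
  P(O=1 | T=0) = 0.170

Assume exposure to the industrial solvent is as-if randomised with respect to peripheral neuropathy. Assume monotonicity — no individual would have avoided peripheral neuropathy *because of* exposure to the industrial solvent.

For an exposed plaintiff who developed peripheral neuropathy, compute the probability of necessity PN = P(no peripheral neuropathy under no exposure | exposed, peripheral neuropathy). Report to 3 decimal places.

Let p₁ = 0.43, p₀ = 0.17.
Under exogeneity and monotonicity, PN = (p₁ − p₀) / p₁.
PN = (0.43 − 0.17) / 0.43 = 0.26 / 0.43 ≈ 0.6047

PN ≈ 0.605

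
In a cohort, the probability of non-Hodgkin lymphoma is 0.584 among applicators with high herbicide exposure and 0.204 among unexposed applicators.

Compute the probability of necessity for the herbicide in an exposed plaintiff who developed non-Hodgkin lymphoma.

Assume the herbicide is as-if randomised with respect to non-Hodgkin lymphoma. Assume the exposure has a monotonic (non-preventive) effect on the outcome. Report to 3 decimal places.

PN ≈ 0.651

Let p₁ = 0.584, p₀ = 0.204.
Under exogeneity and monotonicity, PN = (p₁ − p₀) / p₁.
PN = (0.584 − 0.204) / 0.584 = 0.38 / 0.584 ≈ 0.6507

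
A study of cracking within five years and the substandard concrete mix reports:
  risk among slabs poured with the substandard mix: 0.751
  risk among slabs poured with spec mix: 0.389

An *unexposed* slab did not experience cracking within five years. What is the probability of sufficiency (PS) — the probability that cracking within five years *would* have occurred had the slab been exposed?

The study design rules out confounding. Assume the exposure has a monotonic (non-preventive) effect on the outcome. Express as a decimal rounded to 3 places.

PS ≈ 0.592

Let p₁ = 0.751, p₀ = 0.389.
Under exogeneity and monotonicity, PS = (p₁ − p₀) / (1 − p₀).
PS = (0.751 − 0.389) / (1 − 0.389) = 0.362 / 0.611 ≈ 0.5925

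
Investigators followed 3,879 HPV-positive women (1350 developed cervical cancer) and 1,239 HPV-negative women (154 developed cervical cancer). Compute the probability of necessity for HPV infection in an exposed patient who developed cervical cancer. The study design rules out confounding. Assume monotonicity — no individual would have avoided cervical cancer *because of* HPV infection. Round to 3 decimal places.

PN ≈ 0.643

p₁ = P(outcome | exposed) = 1350/3879 = 0.34803
p₀ = P(outcome | unexposed) = 154/1239 = 0.12429
Under exogeneity and monotonicity, PN = (p₁ − p₀) / p₁.
PN = (0.34803 − 0.12429) / 0.34803 = 0.22373 / 0.34803 ≈ 0.6429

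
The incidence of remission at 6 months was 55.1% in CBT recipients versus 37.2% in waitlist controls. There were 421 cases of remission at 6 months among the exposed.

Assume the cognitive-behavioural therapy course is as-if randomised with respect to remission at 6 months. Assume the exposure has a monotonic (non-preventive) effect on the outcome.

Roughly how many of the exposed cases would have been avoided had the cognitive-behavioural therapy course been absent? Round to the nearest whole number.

about 137 cases

p₁ = 0.551, p₀ = 0.372.
PN = (p₁ − p₀)/p₁ = (0.551 − 0.372) / 0.551 ≈ 0.32486.
Attributable cases ≈ PN × (exposed cases) = 0.32486 × 421 ≈ 136.77.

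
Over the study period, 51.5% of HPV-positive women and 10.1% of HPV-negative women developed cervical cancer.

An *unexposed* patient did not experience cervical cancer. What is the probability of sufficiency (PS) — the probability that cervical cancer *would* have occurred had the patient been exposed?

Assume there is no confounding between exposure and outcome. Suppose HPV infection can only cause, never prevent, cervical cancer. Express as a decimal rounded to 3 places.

PS ≈ 0.461

p₁ = 0.515, p₀ = 0.101.
Under exogeneity and monotonicity, PS = (p₁ − p₀) / (1 − p₀).
PS = (0.515 − 0.101) / (1 − 0.101) = 0.414 / 0.899 ≈ 0.4605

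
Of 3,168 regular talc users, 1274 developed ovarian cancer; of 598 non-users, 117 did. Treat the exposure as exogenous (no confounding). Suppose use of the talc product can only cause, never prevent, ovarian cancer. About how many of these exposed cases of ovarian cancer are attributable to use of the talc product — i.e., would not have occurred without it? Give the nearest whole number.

about 654 cases

p₁ = P(outcome | exposed) = 1274/3168 = 0.40215
p₀ = P(outcome | unexposed) = 117/598 = 0.19565
PN = (p₁ − p₀)/p₁ = (0.40215 − 0.19565) / 0.40215 ≈ 0.51348.
Attributable cases ≈ PN × (exposed cases) = 0.51348 × 1274 ≈ 654.17.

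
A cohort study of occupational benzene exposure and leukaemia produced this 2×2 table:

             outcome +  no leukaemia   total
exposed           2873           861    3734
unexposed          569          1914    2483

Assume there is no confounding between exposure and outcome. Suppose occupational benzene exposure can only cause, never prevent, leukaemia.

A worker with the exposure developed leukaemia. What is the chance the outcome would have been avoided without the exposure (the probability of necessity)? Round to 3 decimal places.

p₁ = P(outcome | exposed) = 2873/3734 = 0.76942
p₀ = P(outcome | unexposed) = 569/2483 = 0.22916
Under exogeneity and monotonicity, PN = (p₁ − p₀)/p₁.
PN = (0.76942 − 0.22916) / 0.76942 ≈ 0.7022

PN ≈ 0.702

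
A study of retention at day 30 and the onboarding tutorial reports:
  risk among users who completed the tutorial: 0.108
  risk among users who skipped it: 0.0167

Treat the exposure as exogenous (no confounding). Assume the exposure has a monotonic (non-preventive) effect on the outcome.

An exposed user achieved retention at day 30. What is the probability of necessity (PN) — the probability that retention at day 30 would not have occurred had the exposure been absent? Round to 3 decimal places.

Let p₁ = 0.108, p₀ = 0.0167.
Under exogeneity and monotonicity, PN = (p₁ − p₀) / p₁.
PN = (0.108 − 0.0167) / 0.108 = 0.0913 / 0.108 ≈ 0.8454

PN ≈ 0.845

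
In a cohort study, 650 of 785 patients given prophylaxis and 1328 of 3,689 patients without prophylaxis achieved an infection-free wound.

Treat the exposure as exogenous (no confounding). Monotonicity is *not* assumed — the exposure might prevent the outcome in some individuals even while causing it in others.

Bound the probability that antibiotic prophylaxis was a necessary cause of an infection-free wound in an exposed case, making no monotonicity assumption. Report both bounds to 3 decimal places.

p₁ = P(outcome | exposed) = 650/785 = 0.82803
p₀ = P(outcome | unexposed) = 1328/3689 = 0.35999
Under exogeneity alone the bounds on PN are max{0,(p₁−p₀)/p₁} ≤ PN ≤ min{1,(1−p₀)/p₁}.
  lower = (p₁ − p₀)/p₁ = 0.46804 / 0.82803 ≈ 0.5652
  upper = min{1, (1 − p₀)/p₁} = 0.64001 / 0.82803 ≈ 0.7729

0.565 ≤ PN ≤ 0.773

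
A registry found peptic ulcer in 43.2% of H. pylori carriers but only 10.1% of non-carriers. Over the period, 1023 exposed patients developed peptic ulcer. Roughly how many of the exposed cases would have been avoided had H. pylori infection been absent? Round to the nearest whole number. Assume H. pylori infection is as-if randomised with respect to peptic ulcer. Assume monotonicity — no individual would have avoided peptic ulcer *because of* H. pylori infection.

p₁ = 0.432, p₀ = 0.101.
PN = (p₁ − p₀)/p₁ = (0.432 − 0.101) / 0.432 ≈ 0.76620.
Attributable cases ≈ PN × (exposed cases) = 0.76620 × 1023 ≈ 783.83.

about 784 cases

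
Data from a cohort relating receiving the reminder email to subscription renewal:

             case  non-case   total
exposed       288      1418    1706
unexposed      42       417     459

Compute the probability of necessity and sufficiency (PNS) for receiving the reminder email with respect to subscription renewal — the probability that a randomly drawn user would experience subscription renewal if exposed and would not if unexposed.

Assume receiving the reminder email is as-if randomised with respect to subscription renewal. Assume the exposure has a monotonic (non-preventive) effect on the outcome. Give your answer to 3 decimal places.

p₁ = P(outcome | exposed) = 288/1706 = 0.16882
p₀ = P(outcome | unexposed) = 42/459 = 0.091503
Under exogeneity and monotonicity, PNS = p₁ − p₀.
PNS = 0.16882 − 0.091503 = 0.077313

PNS ≈ 0.077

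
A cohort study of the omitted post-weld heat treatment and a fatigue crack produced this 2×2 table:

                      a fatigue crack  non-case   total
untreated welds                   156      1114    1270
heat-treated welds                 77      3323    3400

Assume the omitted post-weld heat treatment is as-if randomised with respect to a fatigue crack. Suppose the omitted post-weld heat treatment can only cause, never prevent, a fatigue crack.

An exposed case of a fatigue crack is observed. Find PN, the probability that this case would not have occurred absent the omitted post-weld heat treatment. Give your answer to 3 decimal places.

PN ≈ 0.816

p₁ = P(outcome | exposed) = 156/1270 = 0.12283
p₀ = P(outcome | unexposed) = 77/3400 = 0.022647
Under exogeneity and monotonicity, PN = (p₁ − p₀)/p₁.
PN = (0.12283 − 0.022647) / 0.12283 ≈ 0.8156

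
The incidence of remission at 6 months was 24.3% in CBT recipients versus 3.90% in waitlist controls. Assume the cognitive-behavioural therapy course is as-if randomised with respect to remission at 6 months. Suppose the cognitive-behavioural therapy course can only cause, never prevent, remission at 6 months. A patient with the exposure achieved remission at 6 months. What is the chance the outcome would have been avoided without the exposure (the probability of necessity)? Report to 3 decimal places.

PN ≈ 0.840

p₁ = 0.243, p₀ = 0.039.
Under exogeneity and monotonicity, PN = (p₁ − p₀) / p₁.
PN = (0.243 − 0.039) / 0.243 = 0.204 / 0.243 ≈ 0.8395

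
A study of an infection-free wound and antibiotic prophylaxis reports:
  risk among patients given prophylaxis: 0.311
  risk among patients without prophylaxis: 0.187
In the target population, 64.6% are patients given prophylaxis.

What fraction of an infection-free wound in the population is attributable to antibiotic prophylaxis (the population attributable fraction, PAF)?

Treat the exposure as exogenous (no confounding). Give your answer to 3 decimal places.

PAF ≈ 0.300

Let p₁ = 0.311, p₀ = 0.187.
Overall risk P(Y=1) = π·p₁ + (1−π)·p₀ = 0.646×0.311 + 0.354×0.187 = 0.2671.
Under exogeneity, PAF = [P(Y=1) − p₀] / P(Y=1).
PAF = (0.2671 − 0.187) / 0.2671 ≈ 0.2999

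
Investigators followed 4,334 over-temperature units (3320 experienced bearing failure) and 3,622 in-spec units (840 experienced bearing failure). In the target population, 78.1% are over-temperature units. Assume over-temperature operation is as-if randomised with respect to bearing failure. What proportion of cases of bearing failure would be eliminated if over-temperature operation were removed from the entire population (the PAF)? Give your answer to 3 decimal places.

p₁ = P(outcome | exposed) = 3320/4334 = 0.76604
p₀ = P(outcome | unexposed) = 840/3622 = 0.23192
Overall risk P(Y=1) = π·p₁ + (1−π)·p₀ = 0.781×0.76604 + 0.219×0.23192 = 0.64906.
Under exogeneity, PAF = [P(Y=1) − p₀] / P(Y=1).
PAF = (0.64906 − 0.23192) / 0.64906 ≈ 0.6427

PAF ≈ 0.643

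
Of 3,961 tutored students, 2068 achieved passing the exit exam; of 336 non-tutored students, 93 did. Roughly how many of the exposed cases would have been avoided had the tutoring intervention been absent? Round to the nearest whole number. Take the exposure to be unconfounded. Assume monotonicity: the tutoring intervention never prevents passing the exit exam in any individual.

about 972 cases

p₁ = P(outcome | exposed) = 2068/3961 = 0.52209
p₀ = P(outcome | unexposed) = 93/336 = 0.27679
PN = (p₁ − p₀)/p₁ = (0.52209 − 0.27679) / 0.52209 ≈ 0.46985.
Attributable cases ≈ PN × (exposed cases) = 0.46985 × 2068 ≈ 971.65.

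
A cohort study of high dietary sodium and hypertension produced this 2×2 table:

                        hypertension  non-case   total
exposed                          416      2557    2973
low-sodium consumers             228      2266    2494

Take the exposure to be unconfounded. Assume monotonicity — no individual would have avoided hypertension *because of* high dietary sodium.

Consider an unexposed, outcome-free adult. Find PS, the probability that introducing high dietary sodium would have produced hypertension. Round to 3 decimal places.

p₁ = P(outcome | exposed) = 416/2973 = 0.13993
p₀ = P(outcome | unexposed) = 228/2494 = 0.091419
Under exogeneity and monotonicity, PS = (p₁ − p₀)/(1 − p₀).
PS = (0.13993 − 0.091419) / 0.90858 ≈ 0.0534

PS ≈ 0.053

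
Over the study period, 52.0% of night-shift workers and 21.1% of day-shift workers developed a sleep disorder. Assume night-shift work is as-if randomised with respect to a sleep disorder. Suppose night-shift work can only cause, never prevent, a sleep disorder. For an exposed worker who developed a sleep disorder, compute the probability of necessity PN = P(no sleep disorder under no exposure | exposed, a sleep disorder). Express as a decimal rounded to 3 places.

p₁ = 0.52, p₀ = 0.211.
Under exogeneity and monotonicity, PN = (p₁ − p₀) / p₁.
PN = (0.52 − 0.211) / 0.52 = 0.309 / 0.52 ≈ 0.5942

PN ≈ 0.594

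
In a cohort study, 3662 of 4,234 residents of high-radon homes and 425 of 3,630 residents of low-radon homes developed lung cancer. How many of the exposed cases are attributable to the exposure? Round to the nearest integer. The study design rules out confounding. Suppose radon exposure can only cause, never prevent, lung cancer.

about 3166 cases

p₁ = P(outcome | exposed) = 3662/4234 = 0.8649
p₀ = P(outcome | unexposed) = 425/3630 = 0.11708
PN = (p₁ − p₀)/p₁ = (0.8649 − 0.11708) / 0.8649 ≈ 0.86463.
Attributable cases ≈ PN × (exposed cases) = 0.86463 × 3662 ≈ 3166.28.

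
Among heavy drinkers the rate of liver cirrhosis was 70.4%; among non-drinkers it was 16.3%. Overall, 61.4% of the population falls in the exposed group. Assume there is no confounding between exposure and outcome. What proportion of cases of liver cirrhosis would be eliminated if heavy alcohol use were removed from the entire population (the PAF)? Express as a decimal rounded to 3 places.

PAF ≈ 0.671

p₁ = 0.704, p₀ = 0.163.
Overall risk P(Y=1) = π·p₁ + (1−π)·p₀ = 0.614×0.704 + 0.386×0.163 = 0.49517.
Under exogeneity, PAF = [P(Y=1) − p₀] / P(Y=1).
PAF = (0.49517 − 0.163) / 0.49517 ≈ 0.6708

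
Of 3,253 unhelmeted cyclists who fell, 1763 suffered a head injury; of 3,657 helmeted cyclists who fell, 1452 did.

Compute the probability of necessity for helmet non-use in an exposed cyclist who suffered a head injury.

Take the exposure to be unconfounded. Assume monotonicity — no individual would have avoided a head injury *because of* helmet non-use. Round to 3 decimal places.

PN ≈ 0.267

p₁ = P(outcome | exposed) = 1763/3253 = 0.54196
p₀ = P(outcome | unexposed) = 1452/3657 = 0.39705
Under exogeneity and monotonicity, PN = (p₁ − p₀) / p₁.
PN = (0.54196 − 0.39705) / 0.54196 = 0.14491 / 0.54196 ≈ 0.2674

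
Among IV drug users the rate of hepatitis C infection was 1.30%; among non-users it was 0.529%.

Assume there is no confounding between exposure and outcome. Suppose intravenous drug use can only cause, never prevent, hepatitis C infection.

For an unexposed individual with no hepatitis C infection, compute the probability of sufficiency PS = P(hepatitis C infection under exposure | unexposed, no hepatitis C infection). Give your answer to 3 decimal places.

p₁ = 0.013, p₀ = 0.00529.
Under exogeneity and monotonicity, PS = (p₁ − p₀) / (1 − p₀).
PS = (0.013 − 0.00529) / (1 − 0.00529) = 0.00771 / 0.99471 ≈ 0.0078

PS ≈ 0.008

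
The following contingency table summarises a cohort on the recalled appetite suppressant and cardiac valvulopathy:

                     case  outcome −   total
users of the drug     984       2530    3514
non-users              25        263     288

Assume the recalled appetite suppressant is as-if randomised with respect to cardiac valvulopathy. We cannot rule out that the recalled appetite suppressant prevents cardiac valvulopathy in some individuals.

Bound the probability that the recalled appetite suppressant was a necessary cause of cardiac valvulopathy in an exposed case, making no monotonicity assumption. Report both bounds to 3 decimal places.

p₁ = P(outcome | exposed) = 984/3514 = 0.28002
p₀ = P(outcome | unexposed) = 25/288 = 0.086806
Under exogeneity alone the bounds on PN are max{0,(p₁−p₀)/p₁} ≤ PN ≤ min{1,(1−p₀)/p₁}.
  lower = (p₁ − p₀)/p₁ = 0.19322 / 0.28002 ≈ 0.6900
  upper = min{1, (1 − p₀)/p₁} = 0.91319 / 0.28002 ≈ 3.2611 → capped at 1

0.690 ≤ PN ≤ 1.000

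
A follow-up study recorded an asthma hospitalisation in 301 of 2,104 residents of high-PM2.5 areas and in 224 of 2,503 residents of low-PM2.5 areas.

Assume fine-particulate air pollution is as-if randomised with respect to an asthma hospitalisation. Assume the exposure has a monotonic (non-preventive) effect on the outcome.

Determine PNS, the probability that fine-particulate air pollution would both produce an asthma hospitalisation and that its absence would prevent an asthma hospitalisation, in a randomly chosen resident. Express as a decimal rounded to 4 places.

p₁ = P(outcome | exposed) = 301/2104 = 0.14306
p₀ = P(outcome | unexposed) = 224/2503 = 0.089493
Under exogeneity and monotonicity, PNS = p₁ − p₀.
PNS = 0.14306 − 0.089493 = 0.053568

PNS ≈ 0.0536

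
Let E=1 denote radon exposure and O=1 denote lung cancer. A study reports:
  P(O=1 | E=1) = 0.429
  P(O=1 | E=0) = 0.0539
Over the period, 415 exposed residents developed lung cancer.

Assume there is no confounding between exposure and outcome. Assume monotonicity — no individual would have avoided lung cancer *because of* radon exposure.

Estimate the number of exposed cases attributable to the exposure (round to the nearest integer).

Let p₁ = 0.429, p₀ = 0.0539.
PN = (p₁ − p₀)/p₁ = (0.429 − 0.0539) / 0.429 ≈ 0.87436.
Attributable cases ≈ PN × (exposed cases) = 0.87436 × 415 ≈ 362.86.

about 363 cases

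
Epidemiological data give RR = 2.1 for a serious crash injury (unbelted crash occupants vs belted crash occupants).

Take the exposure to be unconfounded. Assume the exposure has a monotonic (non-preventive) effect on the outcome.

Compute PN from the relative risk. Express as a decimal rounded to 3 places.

Under exogeneity and monotonicity, PN = (RR − 1) / RR = 1 − 1/RR.
PN = (2.1 − 1) / 2.1 = 1.1 / 2.1 ≈ 0.5238

PN ≈ 0.524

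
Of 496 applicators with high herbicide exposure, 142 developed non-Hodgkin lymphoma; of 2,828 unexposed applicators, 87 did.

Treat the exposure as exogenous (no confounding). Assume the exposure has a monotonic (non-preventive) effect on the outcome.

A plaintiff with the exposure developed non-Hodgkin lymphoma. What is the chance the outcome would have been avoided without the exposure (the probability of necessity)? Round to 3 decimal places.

PN ≈ 0.893

p₁ = P(outcome | exposed) = 142/496 = 0.28629
p₀ = P(outcome | unexposed) = 87/2828 = 0.030764
Under exogeneity and monotonicity, PN = (p₁ − p₀) / p₁.
PN = (0.28629 − 0.030764) / 0.28629 = 0.25553 / 0.28629 ≈ 0.8925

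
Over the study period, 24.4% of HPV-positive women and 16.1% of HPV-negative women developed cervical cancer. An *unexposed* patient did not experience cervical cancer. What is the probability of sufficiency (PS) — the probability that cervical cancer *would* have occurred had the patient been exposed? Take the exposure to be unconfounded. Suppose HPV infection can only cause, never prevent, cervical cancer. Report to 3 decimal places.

PS ≈ 0.099

p₁ = 0.244, p₀ = 0.161.
Under exogeneity and monotonicity, PS = (p₁ − p₀) / (1 − p₀).
PS = (0.244 − 0.161) / (1 − 0.161) = 0.083 / 0.839 ≈ 0.0989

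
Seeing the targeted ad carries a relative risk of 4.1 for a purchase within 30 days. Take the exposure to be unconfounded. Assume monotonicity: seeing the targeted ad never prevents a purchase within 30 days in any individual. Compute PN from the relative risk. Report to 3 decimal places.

Under exogeneity and monotonicity, PN = (RR − 1) / RR = 1 − 1/RR.
PN = (4.1 − 1) / 4.1 = 3.1 / 4.1 ≈ 0.7561

PN ≈ 0.756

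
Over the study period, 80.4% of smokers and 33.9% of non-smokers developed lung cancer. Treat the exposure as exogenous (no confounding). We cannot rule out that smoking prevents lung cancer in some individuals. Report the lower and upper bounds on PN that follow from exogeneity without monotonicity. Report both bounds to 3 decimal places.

0.578 ≤ PN ≤ 0.822

p₁ = 0.804, p₀ = 0.339.
Under exogeneity alone the bounds on PN are max{0,(p₁−p₀)/p₁} ≤ PN ≤ min{1,(1−p₀)/p₁}.
  lower = (p₁ − p₀)/p₁ = 0.465 / 0.804 ≈ 0.5784
  upper = min{1, (1 − p₀)/p₁} = 0.661 / 0.804 ≈ 0.8221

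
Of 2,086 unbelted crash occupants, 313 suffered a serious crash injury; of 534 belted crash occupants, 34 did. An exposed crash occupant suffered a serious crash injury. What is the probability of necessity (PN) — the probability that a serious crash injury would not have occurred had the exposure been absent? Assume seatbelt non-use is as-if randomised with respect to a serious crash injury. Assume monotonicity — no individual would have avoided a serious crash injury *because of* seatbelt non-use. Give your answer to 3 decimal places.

PN ≈ 0.576

p₁ = P(outcome | exposed) = 313/2086 = 0.15005
p₀ = P(outcome | unexposed) = 34/534 = 0.06367
Under exogeneity and monotonicity, PN = (p₁ − p₀) / p₁.
PN = (0.15005 − 0.06367) / 0.15005 = 0.086378 / 0.15005 ≈ 0.5757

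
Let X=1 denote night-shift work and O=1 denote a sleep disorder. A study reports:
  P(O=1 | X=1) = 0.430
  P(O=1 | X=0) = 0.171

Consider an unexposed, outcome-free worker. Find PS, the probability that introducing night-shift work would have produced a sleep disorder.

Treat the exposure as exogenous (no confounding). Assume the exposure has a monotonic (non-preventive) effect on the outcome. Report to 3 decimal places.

Let p₁ = 0.43, p₀ = 0.171.
Under exogeneity and monotonicity, PS = (p₁ − p₀) / (1 − p₀).
PS = (0.43 − 0.171) / (1 − 0.171) = 0.259 / 0.829 ≈ 0.3124

PS ≈ 0.312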